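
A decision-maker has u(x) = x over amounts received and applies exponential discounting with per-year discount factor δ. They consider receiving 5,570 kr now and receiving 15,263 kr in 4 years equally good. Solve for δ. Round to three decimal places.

Equating discounted utilities: u(5570) = δ^4·u(15263) ⇒ δ^4 = u(5570)/u(15263).
With u(x) = x: δ^4 = 5570/15263 = 0.36493.
So δ = 0.36493^(1/4) ≈ 0.777.

δ ≈ 0.777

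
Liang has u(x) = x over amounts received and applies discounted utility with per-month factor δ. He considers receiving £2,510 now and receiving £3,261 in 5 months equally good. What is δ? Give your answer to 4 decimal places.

Equating discounted utilities: u(2510) = δ^5·u(3261) ⇒ δ^5 = u(2510)/u(3261).
With u(x) = x: δ^5 = 2510/3261 = 0.76970.
Taking the 5th root: δ = 0.76970^(1/5) ≈ 0.9490.

δ ≈ 0.9490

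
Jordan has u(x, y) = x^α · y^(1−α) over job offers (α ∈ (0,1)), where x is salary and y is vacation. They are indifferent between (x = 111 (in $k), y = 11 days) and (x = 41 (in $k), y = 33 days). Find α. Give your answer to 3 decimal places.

Set the two utilities equal: 111^α·11^(1−α) = 41^α·33^(1−α).
Taking logs: α·ln 111 + (1−α)·ln 11 = α·ln 41 + (1−α)·ln 33, i.e. α·0.995958 = (1−α)·1.098612.
With A = 0.995958 and B = 1.098612: α·A = (1−α)·B, so α = B/(A+B) = 1.098612/2.094570 ≈ 0.525.

α ≈ 0.525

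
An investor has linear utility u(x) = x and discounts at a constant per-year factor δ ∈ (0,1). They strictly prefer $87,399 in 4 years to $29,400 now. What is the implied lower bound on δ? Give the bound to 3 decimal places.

Under u(x) = x this choice says 29400 < δ^4·87399.
Hence δ^4 > 29400/87399 = 0.33639, and x ↦ x^(1/4) is increasing on (0,∞).
δ > 0.33639^(1/4) = 0.762.

δ > 0.762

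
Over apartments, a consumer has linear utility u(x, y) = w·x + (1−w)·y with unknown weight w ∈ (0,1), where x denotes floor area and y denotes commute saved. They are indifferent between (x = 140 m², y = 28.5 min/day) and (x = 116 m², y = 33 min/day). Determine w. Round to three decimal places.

u(140,28.5) = u(116,33) means w·140 + (1−w)·28.5 = w·116 + (1−w)·33.
w·(140−116) = (1−w)·(33−28.5), i.e. w·24 = (1−w)·4.5.
The marginal rate of substitution is 4.5/24, so w = 4.5/(24+4.5) = 0.158.

w = 0.158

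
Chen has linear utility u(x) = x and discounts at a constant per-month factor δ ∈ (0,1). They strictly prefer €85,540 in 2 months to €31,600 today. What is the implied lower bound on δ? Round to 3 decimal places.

Comparing present values: 31600 < δ^2·85540.
So δ^2 > 31600/85540 = 0.36942; taking the square root of both positive sides preserves the inequality.
δ > 0.36942^(1/2) = 0.608.

δ > 0.608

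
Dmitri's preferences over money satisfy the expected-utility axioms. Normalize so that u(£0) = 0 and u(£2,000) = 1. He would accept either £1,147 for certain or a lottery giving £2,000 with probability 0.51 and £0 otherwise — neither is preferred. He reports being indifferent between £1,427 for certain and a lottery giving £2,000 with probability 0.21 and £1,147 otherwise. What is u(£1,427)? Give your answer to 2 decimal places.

0.61

First, u(£1,147) = 0.51·u(£2,000) + 0.49·u(£0) = 0.51.
Then u(£1,427) = 0.21·u(£2,000) + 0.79·u(£1,147) = 0.21·1.00 + 0.79·0.51 = 0.6129.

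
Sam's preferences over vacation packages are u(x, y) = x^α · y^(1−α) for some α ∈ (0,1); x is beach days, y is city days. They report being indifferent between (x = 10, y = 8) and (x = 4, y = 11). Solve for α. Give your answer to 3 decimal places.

Set the two utilities equal: 10^α·8^(1−α) = 4^α·11^(1−α).
Taking logs: α·ln 10 + (1−α)·ln 8 = α·ln 4 + (1−α)·ln 11, i.e. α·0.916291 = (1−α)·0.318454.
So α/(1−α) = (0.318454)/(0.916291) = 0.347547, and α = 0.347547/1.347547 ≈ 0.258.

α ≈ 0.258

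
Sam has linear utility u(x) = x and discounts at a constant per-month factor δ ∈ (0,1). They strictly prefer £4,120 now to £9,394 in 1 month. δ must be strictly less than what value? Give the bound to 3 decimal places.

The preference means 4120 > δ·9394.
Dividing through by 9394 gives δ < 0.43858.

δ < 0.439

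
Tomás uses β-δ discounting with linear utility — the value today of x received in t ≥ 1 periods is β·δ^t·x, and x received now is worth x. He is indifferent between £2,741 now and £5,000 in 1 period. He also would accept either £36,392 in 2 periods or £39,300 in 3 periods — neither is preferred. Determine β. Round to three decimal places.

β ≈ 0.592

From the later pair, β·δ^2·36392 = β·δ^3·39300; dividing through, δ = 36392/39300 = 0.92601.
Substituting δ into 2741 = β·δ·5000: β = 2741/(4630.025) ≈ 0.592.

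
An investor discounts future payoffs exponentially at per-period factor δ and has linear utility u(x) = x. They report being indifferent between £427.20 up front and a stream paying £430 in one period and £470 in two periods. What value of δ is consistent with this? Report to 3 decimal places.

δ ≈ 0.600

Equating present values: 427.20 = 430δ + 470δ².
So 470δ² + 430δ − 427.20 = 0.
The positive root is δ = [−430 + √(430² + 4·470·427.20)] / (2·470) = (−430 + 994.000)/940 ≈ 0.600.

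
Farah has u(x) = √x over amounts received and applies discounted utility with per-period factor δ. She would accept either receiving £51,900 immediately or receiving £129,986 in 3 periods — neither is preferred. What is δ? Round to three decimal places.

Equating discounted utilities: u(51900) = δ^3·u(129986) ⇒ δ^3 = u(51900)/u(129986).
Since u(x) = √x, δ^3 = √(51900/129986) = 0.63188.
Hence δ = (0.63188)^(1/3) = 0.85811.

δ ≈ 0.858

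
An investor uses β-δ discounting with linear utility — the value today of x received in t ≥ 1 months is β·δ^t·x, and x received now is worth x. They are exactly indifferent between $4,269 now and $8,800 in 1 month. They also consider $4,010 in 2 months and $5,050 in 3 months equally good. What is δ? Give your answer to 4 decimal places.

δ ≈ 0.7941

From the later pair, β·δ^2·4010 = β·δ^3·5050; dividing through, δ = 4010/5050 = 0.79406.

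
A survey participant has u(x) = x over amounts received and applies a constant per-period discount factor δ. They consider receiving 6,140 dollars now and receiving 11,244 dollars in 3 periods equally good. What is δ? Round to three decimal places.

Indifference means u(6140) = δ^3 · u(11244), so δ^3 = u(6140)/u(11244).
With u(x) = x: δ^3 = 6140/11244 = 0.54607.
So δ = 0.54607^(1/3) ≈ 0.817.

δ ≈ 0.817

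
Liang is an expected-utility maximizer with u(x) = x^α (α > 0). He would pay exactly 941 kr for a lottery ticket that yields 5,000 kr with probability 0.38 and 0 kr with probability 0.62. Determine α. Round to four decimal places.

EU(lottery) = 0.38·5000^α + 0.62·0 = 0.38·5000^α.
Indifference: 941^α = 0.38·5000^α, so (941/5000)^α = 0.38.
α = ln(0.38) / ln(941/5000) = -0.9675840/-1.6702501 ≈ 0.5793.

α ≈ 0.5793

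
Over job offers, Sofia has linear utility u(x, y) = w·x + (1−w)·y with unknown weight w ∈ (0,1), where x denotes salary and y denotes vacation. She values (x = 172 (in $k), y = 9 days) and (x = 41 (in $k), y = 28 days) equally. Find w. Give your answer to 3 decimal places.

Indifference: w·172 + (1−w)·9 = w·41 + (1−w)·28.
w·(172−41) = (1−w)·(28−9), i.e. w·131 = (1−w)·19.
Hence w = 19/(131+19) = 19/150 = 0.127.

w = 0.127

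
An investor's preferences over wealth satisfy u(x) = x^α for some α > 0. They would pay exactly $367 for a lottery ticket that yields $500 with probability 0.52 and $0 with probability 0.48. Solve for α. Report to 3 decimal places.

The lottery's expected utility is 0.52·u(500) + 0.48·u(0) = 0.52·500^α (since u(0) = 0 for α > 0).
Indifference: 367^α = 0.52·500^α, so (367/500)^α = 0.52.
Taking logs: α·ln(367/500) = ln(0.52), so α = -0.653926 / -0.309246 ≈ 2.115.

α ≈ 2.115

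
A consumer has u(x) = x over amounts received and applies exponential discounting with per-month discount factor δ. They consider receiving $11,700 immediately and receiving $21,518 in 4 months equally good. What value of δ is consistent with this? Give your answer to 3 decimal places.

The payoff in 4 months is discounted by δ^4, so u(11700) = δ^4·u(21518) and δ^4 = u(11700)/u(21518).
With u(x) = x: δ^4 = 11700/21518 = 0.54373.
Hence δ = (0.54373)^(1/4) = 0.85871.

δ ≈ 0.859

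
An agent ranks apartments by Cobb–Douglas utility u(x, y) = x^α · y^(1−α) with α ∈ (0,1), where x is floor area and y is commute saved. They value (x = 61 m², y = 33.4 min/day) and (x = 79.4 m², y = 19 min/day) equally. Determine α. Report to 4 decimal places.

Set the two utilities equal: 61^α·33.4^(1−α) = 79.4^α·19^(1−α).
(61/79.4)^α = (19/33.4)^(1−α); take logs: α·ln(61/79.4) = (1−α)·ln(19/33.4), i.e. α·-0.2636245 = (1−α)·-0.5641169.
With A = -0.2636245 and B = -0.5641169: α·A = (1−α)·B, so α = B/(A+B) = -0.5641169/-0.8277414 ≈ 0.6815.

α ≈ 0.6815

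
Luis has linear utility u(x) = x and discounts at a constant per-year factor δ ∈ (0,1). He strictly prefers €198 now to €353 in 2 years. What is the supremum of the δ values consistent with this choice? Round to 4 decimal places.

δ < 0.7489

Under u(x) = x this choice says 198 > δ^2·353.
Hence δ^2 < 198/353 = 0.56091, and x ↦ x^(1/2) is increasing on (0,∞).
δ < (198/353)^(1/2) ≈ 0.7489.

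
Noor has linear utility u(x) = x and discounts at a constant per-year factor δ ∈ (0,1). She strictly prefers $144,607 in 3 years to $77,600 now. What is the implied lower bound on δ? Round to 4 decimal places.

Under u(x) = x this choice says 77600 < δ^3·144607.
Hence δ^3 > 77600/144607 = 0.53663, and x ↦ x^(1/3) is increasing on (0,∞).
δ > 0.53663^(1/3) = 0.8126.

δ > 0.8126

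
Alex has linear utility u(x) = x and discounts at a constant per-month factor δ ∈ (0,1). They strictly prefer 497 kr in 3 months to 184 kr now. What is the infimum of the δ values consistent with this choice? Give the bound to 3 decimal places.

Under u(x) = x this choice says 184 < δ^3·497.
Hence δ^3 > 184/497 = 0.37022, and x ↦ x^(1/3) is increasing on (0,∞).
δ > 0.37022^(1/3) = 0.718.

δ > 0.718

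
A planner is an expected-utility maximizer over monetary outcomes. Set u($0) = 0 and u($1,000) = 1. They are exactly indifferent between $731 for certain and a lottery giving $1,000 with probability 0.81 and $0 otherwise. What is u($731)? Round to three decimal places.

u($731) equals the lottery's expected utility: 0.81·1 + 0.19·0 = 0.81.

0.810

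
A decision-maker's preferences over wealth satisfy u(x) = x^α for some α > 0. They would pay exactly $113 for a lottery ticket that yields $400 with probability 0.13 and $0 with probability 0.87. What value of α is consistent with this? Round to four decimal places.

α ≈ 1.6140

The lottery's expected utility is 0.13·u(400) + 0.87·u(0) = 0.13·400^α (since u(0) = 0 for α > 0).
Equating: 113^α = 0.13·400^α, i.e. 0.2825^α = 0.13.
α = ln(0.13) / ln(113/400) = -2.0402208/-1.2640767 ≈ 1.6140.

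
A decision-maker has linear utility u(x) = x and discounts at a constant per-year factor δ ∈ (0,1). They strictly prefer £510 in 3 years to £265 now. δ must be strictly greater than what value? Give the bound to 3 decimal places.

δ > 0.804

The preference means 265 < δ^3·510.
Hence δ^3 > 265/510 = 0.51961, and x ↦ x^(1/3) is increasing on (0,∞).
δ > (265/510)^(1/3) ≈ 0.804.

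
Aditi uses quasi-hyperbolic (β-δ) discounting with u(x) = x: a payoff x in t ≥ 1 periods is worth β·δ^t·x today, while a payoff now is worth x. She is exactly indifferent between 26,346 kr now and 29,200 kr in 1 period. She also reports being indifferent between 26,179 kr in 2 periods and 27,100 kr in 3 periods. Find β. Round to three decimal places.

β ≈ 0.934

Both payoffs in the second observation are in the future, so β drops out: δ^2·26179 = δ^3·27100 ⇒ δ = 26179/27100 = 0.96601.
Substituting δ into 26346 = β·δ·29200: β = 26346/(28207.631) ≈ 0.934.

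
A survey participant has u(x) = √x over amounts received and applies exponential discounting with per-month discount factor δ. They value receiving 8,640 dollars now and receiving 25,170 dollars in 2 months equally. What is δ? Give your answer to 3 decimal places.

δ ≈ 0.765

Indifference means u(8640) = δ^2 · u(25170), so δ^2 = u(8640)/u(25170).
With u(x) = √x: δ^2 = √8640/√25170 = √(8640/25170) = 0.58589.
Taking the square root: δ = 0.58589^(1/2) ≈ 0.765.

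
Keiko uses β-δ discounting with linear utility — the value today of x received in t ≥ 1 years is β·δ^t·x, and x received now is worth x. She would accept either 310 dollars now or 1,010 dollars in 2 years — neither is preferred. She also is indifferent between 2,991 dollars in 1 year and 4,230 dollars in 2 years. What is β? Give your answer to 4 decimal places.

Both payoffs in the second observation are in the future, so β drops out: δ^1·2991 = δ^2·4230 ⇒ δ = 2991/4230 = 0.70709.
Substituting δ into 310 = β·δ^2·1010: β = 310/(504.979) ≈ 0.6139.

β ≈ 0.6139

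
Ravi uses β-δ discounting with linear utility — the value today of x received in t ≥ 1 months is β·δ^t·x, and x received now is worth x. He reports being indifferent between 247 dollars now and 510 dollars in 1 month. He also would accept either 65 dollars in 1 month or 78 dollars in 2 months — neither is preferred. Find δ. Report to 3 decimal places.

δ ≈ 0.833

From the later pair, β·δ^1·65 = β·δ^2·78; dividing through, δ = 65/78 = 0.83333.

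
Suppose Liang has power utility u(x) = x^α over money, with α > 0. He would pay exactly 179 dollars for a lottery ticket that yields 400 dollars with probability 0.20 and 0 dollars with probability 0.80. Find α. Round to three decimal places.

Since u(0) = 0, the lottery's EU is 0.20·400^α.
Equating: 179^α = 0.20·400^α, i.e. 0.4475^α = 0.20.
α = ln(0.20) / ln(179/400) = -1.609438/-0.804079 ≈ 2.002.

α ≈ 2.002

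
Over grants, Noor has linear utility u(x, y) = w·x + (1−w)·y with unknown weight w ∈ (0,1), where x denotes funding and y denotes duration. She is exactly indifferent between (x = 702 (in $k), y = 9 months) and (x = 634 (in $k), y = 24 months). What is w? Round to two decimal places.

w = 0.18

u(702,9) = u(634,24) means w·702 + (1−w)·9 = w·634 + (1−w)·24.
Rearranging, 68·w − 15·(1−w) = 0.
The marginal rate of substitution is 15/68, so w = 15/(68+15) = 0.18.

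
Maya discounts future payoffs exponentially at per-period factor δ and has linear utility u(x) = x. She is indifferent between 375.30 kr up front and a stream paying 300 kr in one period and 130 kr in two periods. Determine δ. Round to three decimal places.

The stream is worth 300δ + 130δ² today, so 300δ + 130δ² = 375.30.
That is, 130δ² + 300δ − 375.30 = 0, a quadratic in δ.
δ = (−300 + √(300² + 4·130·375.30)) / (2·130) = (−300 + √285156.00) / 260 ≈ 0.900.

δ ≈ 0.900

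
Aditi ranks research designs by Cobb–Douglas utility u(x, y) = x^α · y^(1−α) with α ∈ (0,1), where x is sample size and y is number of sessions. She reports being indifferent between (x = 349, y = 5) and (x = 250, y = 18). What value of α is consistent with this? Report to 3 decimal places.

α ≈ 0.793

Indifference: 349^α · 5^(1−α) = 250^α · 18^(1−α).
Taking logs: α·ln 349 + (1−α)·ln 5 = α·ln 250 + (1−α)·ln 18, i.e. α·0.333611 = (1−α)·1.280934.
With A = 0.333611 and B = 1.280934: α·A = (1−α)·B, so α = B/(A+B) = 1.280934/1.614545 ≈ 0.793.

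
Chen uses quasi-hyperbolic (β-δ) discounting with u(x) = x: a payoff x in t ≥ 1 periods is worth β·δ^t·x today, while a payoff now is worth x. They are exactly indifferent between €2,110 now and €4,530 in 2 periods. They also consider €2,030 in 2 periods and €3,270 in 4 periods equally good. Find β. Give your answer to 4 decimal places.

β ≈ 0.7503

From the later pair, β·δ^2·2030 = β·δ^4·3270; dividing through, δ^2 = 2030/3270 = 0.62080, so δ = 0.78791.
Now use the now-vs-future pair: 2110 = β·δ^2·4530 gives β = 2110/(0.62080·4530) ≈ 0.7503.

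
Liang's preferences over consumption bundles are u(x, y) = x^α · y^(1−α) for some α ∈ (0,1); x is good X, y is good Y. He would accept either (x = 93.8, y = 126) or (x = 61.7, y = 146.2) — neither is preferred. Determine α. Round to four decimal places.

The Cobb–Douglas utilities coincide, so 93.8^α·126^(1−α) = 61.7^α·146.2^(1−α).
Rearrange to (93.8/61.7)^α = (146.2/126)^(1−α) and take logs: α·0.4188809 = (1−α)·0.1486936.
Thus α·(0.5675745) = 0.1486936, so α = 0.1486936/0.5675745 ≈ 0.2620.

α ≈ 0.2620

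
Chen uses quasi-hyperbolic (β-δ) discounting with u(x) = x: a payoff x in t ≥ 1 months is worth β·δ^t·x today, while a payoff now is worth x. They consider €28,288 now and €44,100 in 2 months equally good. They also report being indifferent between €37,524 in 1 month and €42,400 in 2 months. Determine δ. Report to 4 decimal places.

δ ≈ 0.8850

From the later pair, β·δ^1·37524 = β·δ^2·42400; dividing through, δ = 37524/42400 = 0.88500.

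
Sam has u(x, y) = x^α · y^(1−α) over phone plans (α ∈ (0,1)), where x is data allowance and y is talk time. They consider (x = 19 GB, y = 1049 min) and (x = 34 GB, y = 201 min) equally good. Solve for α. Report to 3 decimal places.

The Cobb–Douglas utilities coincide, so 19^α·1049^(1−α) = 34^α·201^(1−α).
Taking logs: α·ln 19 + (1−α)·ln 1049 = α·ln 34 + (1−α)·ln 201, i.e. α·-0.581922 = (1−α)·-1.652288.
So α/(1−α) = (-1.652288)/(-0.581922) = 2.839363, and α = 2.839363/3.839363 ≈ 0.740.

α ≈ 0.740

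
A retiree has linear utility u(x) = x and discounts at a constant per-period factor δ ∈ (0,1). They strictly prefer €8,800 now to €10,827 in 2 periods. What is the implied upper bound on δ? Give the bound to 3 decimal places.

δ < 0.902

Comparing present values: 8800 > δ^2·10827.
Hence δ^2 < 8800/10827 = 0.81278, and x ↦ x^(1/2) is increasing on (0,∞).
δ < 0.81278^(1/2) = 0.902.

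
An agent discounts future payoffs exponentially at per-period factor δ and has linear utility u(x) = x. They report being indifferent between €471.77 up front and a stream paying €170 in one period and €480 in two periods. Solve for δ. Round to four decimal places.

Equating present values: 471.77 = 170δ + 480δ².
Rearranged: 480δ² + 170δ − 471.77 = 0.
By the quadratic formula (taking the positive root), δ = (−170 + √934698.40) / 960 ≈ 0.8300.

δ ≈ 0.8300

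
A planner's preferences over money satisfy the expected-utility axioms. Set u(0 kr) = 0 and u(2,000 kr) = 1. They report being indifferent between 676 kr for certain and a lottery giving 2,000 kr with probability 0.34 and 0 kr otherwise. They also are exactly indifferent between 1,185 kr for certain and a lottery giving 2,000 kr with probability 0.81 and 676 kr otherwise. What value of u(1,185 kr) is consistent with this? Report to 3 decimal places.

0.875

From the first indifference, u(676 kr) = 0.34·u(2,000 kr) + 0.66·u(0 kr) = 0.34·1 + 0.66·0 = 0.34.
Then u(1,185 kr) = 0.81·u(2,000 kr) + 0.19·u(676 kr) = 0.81·1.00 + 0.19·0.34 = 0.8746.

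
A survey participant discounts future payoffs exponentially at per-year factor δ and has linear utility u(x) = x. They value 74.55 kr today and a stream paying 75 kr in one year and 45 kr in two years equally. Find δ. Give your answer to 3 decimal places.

The stream is worth 75δ + 45δ² today, so 75δ + 45δ² = 74.55.
That is, 45δ² + 75δ − 74.55 = 0, a quadratic in δ.
δ = (−75 + √(75² + 4·45·74.55)) / (2·45) = (−75 + √19044.00) / 90 ≈ 0.700.

δ ≈ 0.700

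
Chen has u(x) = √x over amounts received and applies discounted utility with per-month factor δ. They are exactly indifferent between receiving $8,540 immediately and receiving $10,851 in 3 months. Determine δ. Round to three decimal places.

Equating discounted utilities: u(8540) = δ^3·u(10851) ⇒ δ^3 = u(8540)/u(10851).
Since u(x) = √x, δ^3 = √(8540/10851) = 0.88714.
Taking the cube root: δ = 0.88714^(1/3) ≈ 0.961.

δ ≈ 0.961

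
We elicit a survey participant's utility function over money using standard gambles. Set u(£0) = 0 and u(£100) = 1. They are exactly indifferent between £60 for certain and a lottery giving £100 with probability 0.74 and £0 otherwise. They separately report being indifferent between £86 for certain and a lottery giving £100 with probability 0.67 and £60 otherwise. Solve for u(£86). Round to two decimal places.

0.91

First, u(£60) = 0.74·u(£100) + 0.26·u(£0) = 0.74.
Then u(£86) = 0.67·u(£100) + 0.33·u(£60) = 0.67·1.00 + 0.33·0.74 = 0.9142.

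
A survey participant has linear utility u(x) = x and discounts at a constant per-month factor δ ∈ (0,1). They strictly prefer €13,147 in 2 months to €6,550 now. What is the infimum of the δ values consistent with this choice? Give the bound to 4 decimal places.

δ > 0.7058

Under u(x) = x this choice says 6550 < δ^2·13147.
Dividing by 13147: δ^2 > 0.49821. Both sides are positive, so the square root keeps the direction.
δ > 0.49821^(1/2) = 0.7058.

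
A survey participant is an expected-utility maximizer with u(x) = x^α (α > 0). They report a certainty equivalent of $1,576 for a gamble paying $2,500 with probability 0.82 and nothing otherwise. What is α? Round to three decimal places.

Since u(0) = 0, the lottery's EU is 0.82·2500^α.
Equating: 1576^α = 0.82·2500^α, i.e. 0.6304^α = 0.82.
Take logs: α = ln 0.82 / ln(1576/2500) ≈ 0.43011.

α ≈ 0.430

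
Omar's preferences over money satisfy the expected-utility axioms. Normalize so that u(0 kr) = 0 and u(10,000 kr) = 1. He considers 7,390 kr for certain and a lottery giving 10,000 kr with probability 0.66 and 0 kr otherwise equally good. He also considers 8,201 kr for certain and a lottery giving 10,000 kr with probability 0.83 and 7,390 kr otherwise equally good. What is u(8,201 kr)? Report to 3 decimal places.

0.942

First, u(7,390 kr) = 0.66·u(10,000 kr) + 0.34·u(0 kr) = 0.66.
Then u(8,201 kr) = 0.83·u(10,000 kr) + 0.17·u(7,390 kr) = 0.83·1.00 + 0.17·0.66 = 0.9422.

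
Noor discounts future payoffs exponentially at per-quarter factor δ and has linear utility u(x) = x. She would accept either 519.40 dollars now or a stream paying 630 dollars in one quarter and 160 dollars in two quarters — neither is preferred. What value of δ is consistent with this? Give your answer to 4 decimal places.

δ ≈ 0.7000

The stream is worth 630δ + 160δ² today, so 630δ + 160δ² = 519.40.
So 160δ² + 630δ − 519.40 = 0.
The positive root is δ = [−630 + √(630² + 4·160·519.40)] / (2·160) = (−630 + 854.000)/320 ≈ 0.7000.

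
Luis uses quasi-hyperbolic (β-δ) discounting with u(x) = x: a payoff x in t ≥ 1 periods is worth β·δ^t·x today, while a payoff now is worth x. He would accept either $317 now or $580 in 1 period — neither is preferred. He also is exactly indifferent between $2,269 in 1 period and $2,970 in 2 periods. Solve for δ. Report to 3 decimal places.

δ ≈ 0.764

The second indifference involves only future payoffs, so β cancels: β·δ^1·2269 = β·δ^2·2970, giving δ = 2269/2970 = 0.76397.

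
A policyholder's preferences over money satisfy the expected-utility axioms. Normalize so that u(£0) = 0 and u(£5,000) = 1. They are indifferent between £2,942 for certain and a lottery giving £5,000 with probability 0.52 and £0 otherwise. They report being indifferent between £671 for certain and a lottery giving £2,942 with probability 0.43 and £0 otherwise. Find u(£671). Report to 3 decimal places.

First, u(£2,942) = 0.52·u(£5,000) + 0.48·u(£0) = 0.52.
The second indifference gives u(£671) = 0.43·u(£2,942) + 0.57·u(£0) = 0.43·0.52 + 0.57·0.00 = 0.2236.

0.224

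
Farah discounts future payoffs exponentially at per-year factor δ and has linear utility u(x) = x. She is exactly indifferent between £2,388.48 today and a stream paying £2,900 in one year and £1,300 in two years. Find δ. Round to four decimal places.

δ ≈ 0.6400

Present value of the stream is 2900·δ + 1300·δ². Indifference gives 2900δ + 1300δ² = 2388.48.
That is, 1300δ² + 2900δ − 2388.48 = 0, a quadratic in δ.
By the quadratic formula (taking the positive root), δ = (−2900 + √20830096.00) / 2600 ≈ 0.6400.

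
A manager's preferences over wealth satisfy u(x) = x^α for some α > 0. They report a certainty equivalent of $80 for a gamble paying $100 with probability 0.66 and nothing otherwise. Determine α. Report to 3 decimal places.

Since u(0) = 0, the lottery's EU is 0.66·100^α.
Setting u(80) equal to that: 80^α = 0.66·100^α ⇒ (80/100)^α = 0.66.
Taking logs: α·ln(80/100) = ln(0.66), so α = -0.415515 / -0.223144 ≈ 1.862.

α ≈ 1.862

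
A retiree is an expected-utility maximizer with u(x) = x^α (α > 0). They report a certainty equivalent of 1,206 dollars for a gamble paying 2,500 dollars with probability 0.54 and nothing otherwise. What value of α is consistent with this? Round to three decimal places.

The lottery's expected utility is 0.54·u(2500) + 0.46·u(0) = 0.54·2500^α (since u(0) = 0 for α > 0).
Setting u(1206) equal to that: 1206^α = 0.54·2500^α ⇒ (1206/2500)^α = 0.54.
Taking logs: α·ln(1206/2500) = ln(0.54), so α = -0.616186 / -0.728982 ≈ 0.845.

α ≈ 0.845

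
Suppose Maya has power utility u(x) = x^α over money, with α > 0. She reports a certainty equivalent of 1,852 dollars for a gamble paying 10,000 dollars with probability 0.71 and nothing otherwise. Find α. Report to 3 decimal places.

α ≈ 0.203

The lottery's expected utility is 0.71·u(10000) + 0.29·u(0) = 0.71·10000^α (since u(0) = 0 for α > 0).
Setting u(1852) equal to that: 1852^α = 0.71·10000^α ⇒ (1852/10000)^α = 0.71.
Take logs: α = ln 0.71 / ln(1852/10000) ≈ 0.20310.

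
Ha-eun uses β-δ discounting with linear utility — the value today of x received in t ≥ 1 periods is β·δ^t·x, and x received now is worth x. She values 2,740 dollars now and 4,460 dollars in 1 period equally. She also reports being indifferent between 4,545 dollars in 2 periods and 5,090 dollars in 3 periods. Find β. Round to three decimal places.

β ≈ 0.688

Both payoffs in the second observation are in the future, so β drops out: δ^2·4545 = δ^3·5090 ⇒ δ = 4545/5090 = 0.89293.
Substituting δ into 2740 = β·δ·4460: β = 2740/(3982.456) ≈ 0.688.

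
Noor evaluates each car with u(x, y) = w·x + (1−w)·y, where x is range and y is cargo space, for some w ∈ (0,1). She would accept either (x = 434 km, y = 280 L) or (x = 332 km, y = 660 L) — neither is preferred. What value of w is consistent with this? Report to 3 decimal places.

u(434,280) = u(332,660) means w·434 + (1−w)·280 = w·332 + (1−w)·660.
Collecting terms: w·102 = (1−w)·380.
The marginal rate of substitution is 380/102, so w = 380/(102+380) = 0.788.

w = 0.788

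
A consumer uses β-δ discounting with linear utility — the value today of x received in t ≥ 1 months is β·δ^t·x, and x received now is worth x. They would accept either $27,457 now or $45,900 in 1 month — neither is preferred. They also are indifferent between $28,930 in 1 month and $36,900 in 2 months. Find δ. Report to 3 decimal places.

Both payoffs in the second observation are in the future, so β drops out: δ^1·28930 = δ^2·36900 ⇒ δ = 28930/36900 = 0.78401.

δ ≈ 0.784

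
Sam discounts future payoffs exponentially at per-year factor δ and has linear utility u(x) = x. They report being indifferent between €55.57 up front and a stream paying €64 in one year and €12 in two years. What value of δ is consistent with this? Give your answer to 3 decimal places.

δ ≈ 0.760

Equating present values: 55.57 = 64δ + 12δ².
That is, 12δ² + 64δ − 55.57 = 0, a quadratic in δ.
By the quadratic formula (taking the positive root), δ = (−64 + √6763.36) / 24 ≈ 0.760.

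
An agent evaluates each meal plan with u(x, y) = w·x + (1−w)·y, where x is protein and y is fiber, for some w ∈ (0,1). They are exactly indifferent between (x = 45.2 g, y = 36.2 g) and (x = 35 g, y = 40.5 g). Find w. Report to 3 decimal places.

u(45.2,36.2) = u(35,40.5) means w·45.2 + (1−w)·36.2 = w·35 + (1−w)·40.5.
Collecting terms: w·10.2 = (1−w)·4.3.
So w/(1−w) = 4.3/10.2 = 0.4216, giving w = 4.3/(10.2+4.3) = 0.297.

w = 0.297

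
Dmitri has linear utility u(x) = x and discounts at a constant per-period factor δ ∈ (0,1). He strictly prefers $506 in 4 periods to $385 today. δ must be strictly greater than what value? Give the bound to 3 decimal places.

δ > 0.934

The preference means 385 < δ^4·506.
So δ^4 > 385/506 = 0.76087; taking the 4th root of both positive sides preserves the inequality.
δ > (385/506)^(1/4) ≈ 0.934.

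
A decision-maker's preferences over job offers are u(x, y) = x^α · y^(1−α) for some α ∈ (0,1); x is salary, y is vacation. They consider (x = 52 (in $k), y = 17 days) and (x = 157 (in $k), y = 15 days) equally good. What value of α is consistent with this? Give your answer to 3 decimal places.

α ≈ 0.102

Set the two utilities equal: 52^α·17^(1−α) = 157^α·15^(1−α).
(52/157)^α = (15/17)^(1−α); take logs: α·ln(52/157) = (1−α)·ln(15/17), i.e. α·-1.105002 = (1−α)·-0.125163.
Thus α·(-1.230165) = -0.125163, so α = -0.125163/-1.230165 ≈ 0.102.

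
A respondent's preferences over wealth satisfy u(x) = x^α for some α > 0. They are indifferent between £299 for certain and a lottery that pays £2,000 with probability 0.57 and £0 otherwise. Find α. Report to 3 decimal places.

α ≈ 0.296

Since u(0) = 0, the lottery's EU is 0.57·2000^α.
Setting u(299) equal to that: 299^α = 0.57·2000^α ⇒ (299/2000)^α = 0.57.
Taking logs: α·ln(299/2000) = ln(0.57), so α = -0.562119 / -1.900459 ≈ 0.296.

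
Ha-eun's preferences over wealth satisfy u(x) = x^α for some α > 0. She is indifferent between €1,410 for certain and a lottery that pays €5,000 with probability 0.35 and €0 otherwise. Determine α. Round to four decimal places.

α ≈ 0.8293

EU(lottery) = 0.35·5000^α + 0.65·0 = 0.35·5000^α.
Equating: 1410^α = 0.35·5000^α, i.e. 0.2820^α = 0.35.
Take logs: α = ln 0.35 / ln(1410/5000) ≈ 0.829343.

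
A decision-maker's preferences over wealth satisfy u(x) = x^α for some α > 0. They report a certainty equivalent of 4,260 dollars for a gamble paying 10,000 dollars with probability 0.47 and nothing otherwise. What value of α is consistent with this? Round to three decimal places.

α ≈ 0.885

Since u(0) = 0, the lottery's EU is 0.47·10000^α.
Indifference: 4260^α = 0.47·10000^α, so (4260/10000)^α = 0.47.
Taking logs: α·ln(4260/10000) = ln(0.47), so α = -0.755023 / -0.853316 ≈ 0.885.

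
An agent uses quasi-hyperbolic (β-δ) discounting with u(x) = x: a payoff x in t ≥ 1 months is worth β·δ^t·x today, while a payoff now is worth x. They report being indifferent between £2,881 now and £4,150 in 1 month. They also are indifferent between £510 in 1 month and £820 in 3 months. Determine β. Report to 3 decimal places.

β ≈ 0.880

The second indifference involves only future payoffs, so β cancels: β·δ^1·510 = β·δ^3·820, giving δ^2 = 510/820 = 0.62195, so δ = 0.78864.
Now use the now-vs-future pair: 2881 = β·δ·4150 gives β = 2881/(0.78864·4150) ≈ 0.880.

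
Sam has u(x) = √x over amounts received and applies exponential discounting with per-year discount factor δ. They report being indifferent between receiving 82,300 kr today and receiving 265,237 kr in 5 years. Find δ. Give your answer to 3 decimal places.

The payoff in 5 years is discounted by δ^5, so u(82300) = δ^5·u(265237) and δ^5 = u(82300)/u(265237).
Since u(x) = √x, δ^5 = √(82300/265237) = 0.55704.
Hence δ = (0.55704)^(1/5) = 0.88956.

δ ≈ 0.890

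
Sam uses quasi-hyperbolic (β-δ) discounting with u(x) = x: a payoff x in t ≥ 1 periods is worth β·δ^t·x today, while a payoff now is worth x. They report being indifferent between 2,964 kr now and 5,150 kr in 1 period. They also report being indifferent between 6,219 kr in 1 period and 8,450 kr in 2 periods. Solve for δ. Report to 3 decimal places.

Both payoffs in the second observation are in the future, so β drops out: δ^1·6219 = δ^2·8450 ⇒ δ = 6219/8450 = 0.73598.

δ ≈ 0.736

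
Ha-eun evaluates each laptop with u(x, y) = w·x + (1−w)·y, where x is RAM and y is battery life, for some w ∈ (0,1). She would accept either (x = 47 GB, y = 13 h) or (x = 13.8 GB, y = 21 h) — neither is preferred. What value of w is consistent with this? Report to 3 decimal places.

w = 0.194

u(47,13) = u(13.8,21) means w·47 + (1−w)·13 = w·13.8 + (1−w)·21.
Collecting terms: w·33.2 = (1−w)·8.
So w/(1−w) = 8/33.2 = 0.2410, giving w = 8/(33.2+8) = 0.194.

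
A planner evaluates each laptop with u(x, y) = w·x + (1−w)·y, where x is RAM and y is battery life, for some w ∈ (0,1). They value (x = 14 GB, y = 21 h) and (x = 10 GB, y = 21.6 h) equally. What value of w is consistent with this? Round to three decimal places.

w = 0.130

Equating utilities: w·14 + (1−w)·21 = w·10 + (1−w)·21.6.
Rearranging, 4·w − 0.6·(1−w) = 0.
So w/(1−w) = 0.6/4 = 0.1500, giving w = 0.6/(4+0.6) = 0.130.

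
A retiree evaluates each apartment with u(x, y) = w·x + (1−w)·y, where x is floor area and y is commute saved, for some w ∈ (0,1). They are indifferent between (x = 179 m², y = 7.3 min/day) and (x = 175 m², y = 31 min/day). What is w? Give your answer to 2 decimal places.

w = 0.86

Equating utilities: w·179 + (1−w)·7.3 = w·175 + (1−w)·31.
Collecting terms: w·4 = (1−w)·23.7.
So w/(1−w) = 23.7/4 = 5.9250, giving w = 23.7/(4+23.7) = 0.86.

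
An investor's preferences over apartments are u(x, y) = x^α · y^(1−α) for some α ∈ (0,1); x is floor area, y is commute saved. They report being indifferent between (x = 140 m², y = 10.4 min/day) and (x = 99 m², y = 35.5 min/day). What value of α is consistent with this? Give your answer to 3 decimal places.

Set the two utilities equal: 140^α·10.4^(1−α) = 99^α·35.5^(1−α).
(140/99)^α = (35.5/10.4)^(1−α); take logs: α·ln(140/99) = (1−α)·ln(35.5/10.4), i.e. α·0.346523 = (1−α)·1.227727.
With A = 0.346523 and B = 1.227727: α·A = (1−α)·B, so α = B/(A+B) = 1.227727/1.574250 ≈ 0.780.

α ≈ 0.780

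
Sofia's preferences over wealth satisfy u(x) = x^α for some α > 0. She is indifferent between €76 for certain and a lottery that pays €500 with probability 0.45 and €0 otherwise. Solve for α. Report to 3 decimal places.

α ≈ 0.424

The lottery's expected utility is 0.45·u(500) + 0.55·u(0) = 0.45·500^α (since u(0) = 0 for α > 0).
Indifference: 76^α = 0.45·500^α, so (76/500)^α = 0.45.
Take logs: α = ln 0.45 / ln(76/500) ≈ 0.42386.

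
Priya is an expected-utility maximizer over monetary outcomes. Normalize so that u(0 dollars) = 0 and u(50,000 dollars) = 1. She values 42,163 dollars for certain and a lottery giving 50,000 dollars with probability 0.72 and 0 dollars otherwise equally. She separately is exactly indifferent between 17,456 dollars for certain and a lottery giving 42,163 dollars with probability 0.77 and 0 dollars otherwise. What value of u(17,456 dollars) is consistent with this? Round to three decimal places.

0.554

From the first indifference, u(42,163 dollars) = 0.72·u(50,000 dollars) + 0.28·u(0 dollars) = 0.72·1 + 0.28·0 = 0.72.
Chaining: u(17,456 dollars) = 0.77·0.72 + 0.23·0.00 = 0.5544.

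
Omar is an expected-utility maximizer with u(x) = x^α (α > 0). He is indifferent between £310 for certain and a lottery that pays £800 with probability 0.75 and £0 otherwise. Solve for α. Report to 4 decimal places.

EU(lottery) = 0.75·800^α + 0.25·0 = 0.75·800^α.
Equating: 310^α = 0.75·800^α, i.e. 0.3875^α = 0.75.
Take logs: α = ln 0.75 / ln(310/800) ≈ 0.303449.

α ≈ 0.3034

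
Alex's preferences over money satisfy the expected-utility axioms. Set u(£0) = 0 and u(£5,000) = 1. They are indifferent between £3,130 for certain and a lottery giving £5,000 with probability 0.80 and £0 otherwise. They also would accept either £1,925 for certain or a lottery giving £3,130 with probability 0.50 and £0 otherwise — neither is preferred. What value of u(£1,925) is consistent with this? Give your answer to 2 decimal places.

0.40

The first gamble pins u(£3,130): it must equal 0.80·1 + 0.20·0 = 0.80.
Chaining: u(£1,925) = 0.50·0.80 + 0.50·0.00 = 0.4000.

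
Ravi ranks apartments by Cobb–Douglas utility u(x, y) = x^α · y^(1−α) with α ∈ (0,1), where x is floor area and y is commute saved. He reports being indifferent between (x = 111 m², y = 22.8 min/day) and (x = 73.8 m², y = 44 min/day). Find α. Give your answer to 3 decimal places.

α ≈ 0.617

The Cobb–Douglas utilities coincide, so 111^α·22.8^(1−α) = 73.8^α·44^(1−α).
Taking logs: α·ln 111 + (1−α)·ln 22.8 = α·ln 73.8 + (1−α)·ln 44, i.e. α·0.408171 = (1−α)·0.657429.
Thus α·(1.065600) = 0.657429, so α = 0.657429/1.065600 ≈ 0.617.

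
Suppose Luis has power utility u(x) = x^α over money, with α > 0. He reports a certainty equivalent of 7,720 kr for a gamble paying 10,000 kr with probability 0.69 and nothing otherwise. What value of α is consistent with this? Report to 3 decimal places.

α ≈ 1.434

EU(lottery) = 0.69·10000^α + 0.31·0 = 0.69·10000^α.
Indifference: 7720^α = 0.69·10000^α, so (7720/10000)^α = 0.69.
Taking logs: α·ln(7720/10000) = ln(0.69), so α = -0.371064 / -0.258771 ≈ 1.434.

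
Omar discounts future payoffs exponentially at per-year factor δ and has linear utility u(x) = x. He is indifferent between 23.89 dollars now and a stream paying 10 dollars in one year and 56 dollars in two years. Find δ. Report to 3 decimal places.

Present value of the stream is 10·δ + 56·δ². Indifference gives 10δ + 56δ² = 23.89.
So 56δ² + 10δ − 23.89 = 0.
By the quadratic formula (taking the positive root), δ = (−10 + √5451.36) / 112 ≈ 0.570.

δ ≈ 0.570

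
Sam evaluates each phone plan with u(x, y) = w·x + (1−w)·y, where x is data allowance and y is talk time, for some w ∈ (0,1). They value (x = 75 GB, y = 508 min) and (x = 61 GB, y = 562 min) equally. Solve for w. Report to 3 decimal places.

w = 0.794

Indifference: w·75 + (1−w)·508 = w·61 + (1−w)·562.
w·(75−61) = (1−w)·(562−508), i.e. w·14 = (1−w)·54.
The marginal rate of substitution is 54/14, so w = 54/(14+54) = 0.794.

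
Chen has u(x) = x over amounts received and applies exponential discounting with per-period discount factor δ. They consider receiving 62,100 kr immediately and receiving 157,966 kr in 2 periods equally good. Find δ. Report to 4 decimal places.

δ ≈ 0.6270

The payoff in 2 periods is discounted by δ^2, so u(62100) = δ^2·u(157966) and δ^2 = u(62100)/u(157966).
With u(x) = x: δ^2 = 62100/157966 = 0.39312.
Taking the square root: δ = 0.39312^(1/2) ≈ 0.6270.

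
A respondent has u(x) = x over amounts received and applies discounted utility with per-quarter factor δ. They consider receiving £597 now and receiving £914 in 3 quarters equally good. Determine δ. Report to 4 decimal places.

Indifference means u(597) = δ^3 · u(914), so δ^3 = u(597)/u(914).
With u(x) = x: δ^3 = 597/914 = 0.65317.
Hence δ = (0.65317)^(1/3) = 0.867646.

δ ≈ 0.8676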